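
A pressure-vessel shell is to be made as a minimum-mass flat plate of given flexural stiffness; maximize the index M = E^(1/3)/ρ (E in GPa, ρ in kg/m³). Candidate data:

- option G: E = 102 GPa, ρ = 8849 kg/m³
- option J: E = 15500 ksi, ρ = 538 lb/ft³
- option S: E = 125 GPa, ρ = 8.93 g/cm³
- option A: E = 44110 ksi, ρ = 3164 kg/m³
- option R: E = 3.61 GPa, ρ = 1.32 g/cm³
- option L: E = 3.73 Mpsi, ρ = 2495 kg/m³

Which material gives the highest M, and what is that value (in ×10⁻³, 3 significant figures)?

option A, M = 2.13×10⁻³

Convert each candidate to consistent units, then evaluate M:
  option G: E = 102.0 GPa, ρ = 8849 kg/m³
  option J: E = 106.9 GPa, ρ = 8618 kg/m³
  option S: E = 125.0 GPa, ρ = 8930 kg/m³
  option A: E = 304.1 GPa, ρ = 3164 kg/m³
  option R: E = 3.610 GPa, ρ = 1320 kg/m³
  option L: E = 25.72 GPa, ρ = 2495 kg/m³
  option A: M = 2.13×10⁻³
  option L: M = 1.18×10⁻³
  option R: M = 1.16×10⁻³
  option S: M = 0.560×10⁻³
  option J: M = 0.551×10⁻³
  option G: M = 0.528×10⁻³
Option A ranks first.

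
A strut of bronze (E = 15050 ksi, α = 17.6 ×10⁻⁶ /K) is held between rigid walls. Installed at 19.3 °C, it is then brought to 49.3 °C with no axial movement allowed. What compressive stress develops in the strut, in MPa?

E = 15050 ksi = 103.8 GPa.
ΔT = 30.00 K. Constrained thermal stress σ = E·α·ΔT = 103.8×10³ MPa × 17.6×10⁻⁶ × 30.00 = 54.8 MPa (compressive).

54.8 MPa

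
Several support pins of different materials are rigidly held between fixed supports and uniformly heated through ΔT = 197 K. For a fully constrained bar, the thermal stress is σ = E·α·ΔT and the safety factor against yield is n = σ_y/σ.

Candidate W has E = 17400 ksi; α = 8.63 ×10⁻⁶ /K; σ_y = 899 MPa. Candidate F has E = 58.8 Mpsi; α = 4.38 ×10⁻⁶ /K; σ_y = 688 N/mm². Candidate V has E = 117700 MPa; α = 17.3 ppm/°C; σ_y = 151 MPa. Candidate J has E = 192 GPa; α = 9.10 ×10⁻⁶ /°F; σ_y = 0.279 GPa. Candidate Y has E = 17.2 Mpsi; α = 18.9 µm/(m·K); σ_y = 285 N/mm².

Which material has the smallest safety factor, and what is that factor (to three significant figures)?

candidate V, n = 0.376

Converting E to GPa, α to ×10⁻⁶/K, σ_y to MPa, then σ and n for each:
  candidate W: E = 120.0, α = 8.63, σ_y = 899.0 → σ = 204 MPa, n = 4.41
  candidate F: E = 405.4, α = 4.38, σ_y = 688.0 → σ = 350 MPa, n = 1.97
  candidate V: E = 117.7, α = 17.3, σ_y = 151.0 → σ = 401 MPa, n = 0.376
  candidate J: E = 192.0, α = 16.4, σ_y = 279.0 → σ = 620 MPa, n = 0.450
  candidate Y: E = 118.6, α = 18.9, σ_y = 285.0 → σ = 442 MPa, n = 0.645
Candidate V has the lowest safety factor, n = 0.376.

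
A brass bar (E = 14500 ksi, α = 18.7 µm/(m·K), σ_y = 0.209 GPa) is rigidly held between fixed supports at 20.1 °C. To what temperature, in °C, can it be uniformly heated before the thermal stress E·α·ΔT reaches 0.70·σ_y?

E = 14500 ksi = 99.97 GPa.
σ_y = 0.209 GPa = 209.0 MPa.
E·α·ΔT = 146.3 MPa ⇒ ΔT = 146.3 / (99.97×10³ × 18.7×10⁻⁶) = 78.26 K.
T = 20.1 + 78.26 = 98.36 °C.

98.4 °C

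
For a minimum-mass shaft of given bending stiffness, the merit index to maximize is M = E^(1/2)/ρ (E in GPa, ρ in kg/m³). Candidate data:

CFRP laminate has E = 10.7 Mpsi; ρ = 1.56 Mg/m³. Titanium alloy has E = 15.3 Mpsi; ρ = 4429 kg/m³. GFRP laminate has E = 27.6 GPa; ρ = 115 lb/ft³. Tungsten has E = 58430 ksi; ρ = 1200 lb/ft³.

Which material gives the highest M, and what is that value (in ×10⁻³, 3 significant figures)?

Normalizing units and computing the index:
  CFRP laminate: E = 73.77 GPa, ρ = 1560 kg/m³
  titanium alloy: E = 105.5 GPa, ρ = 4429 kg/m³
  GFRP laminate: E = 27.60 GPa, ρ = 1842 kg/m³
  tungsten: E = 402.9 GPa, ρ = 19220 kg/m³
  CFRP laminate: M = 5.51×10⁻³
  GFRP laminate: M = 2.85×10⁻³
  titanium alloy: M = 2.32×10⁻³
  tungsten: M = 1.04×10⁻³
CFRP laminate ranks first.

CFRP laminate, M = 5.51×10⁻³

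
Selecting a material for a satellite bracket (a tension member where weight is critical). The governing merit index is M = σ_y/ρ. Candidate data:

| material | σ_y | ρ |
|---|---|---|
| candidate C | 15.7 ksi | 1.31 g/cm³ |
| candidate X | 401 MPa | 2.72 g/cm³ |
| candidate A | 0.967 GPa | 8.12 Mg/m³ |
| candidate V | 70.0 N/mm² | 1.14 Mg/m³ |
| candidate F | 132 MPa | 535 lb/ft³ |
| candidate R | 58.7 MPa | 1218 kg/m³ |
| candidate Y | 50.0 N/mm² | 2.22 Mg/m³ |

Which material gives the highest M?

candidate X

Normalizing units and computing the index:
  candidate C: σ_y = 108.2 MPa, ρ = 1310 kg/m³
  candidate X: σ_y = 401.0 MPa, ρ = 2720 kg/m³
  candidate A: σ_y = 967.0 MPa, ρ = 8120 kg/m³
  candidate V: σ_y = 70.00 MPa, ρ = 1140 kg/m³
  candidate F: σ_y = 132.0 MPa, ρ = 8570 kg/m³
  candidate R: σ_y = 58.70 MPa, ρ = 1218 kg/m³
  candidate Y: σ_y = 50.00 MPa, ρ = 2220 kg/m³
  candidate X: M = 147 kN·m/kg
  candidate A: M = 119 kN·m/kg
  candidate C: M = 82.6 kN·m/kg
  candidate V: M = 61.4 kN·m/kg
  candidate R: M = 48.2 kN·m/kg
  candidate Y: M = 22.5 kN·m/kg
  candidate F: M = 15.4 kN·m/kg
Candidate X ranks first.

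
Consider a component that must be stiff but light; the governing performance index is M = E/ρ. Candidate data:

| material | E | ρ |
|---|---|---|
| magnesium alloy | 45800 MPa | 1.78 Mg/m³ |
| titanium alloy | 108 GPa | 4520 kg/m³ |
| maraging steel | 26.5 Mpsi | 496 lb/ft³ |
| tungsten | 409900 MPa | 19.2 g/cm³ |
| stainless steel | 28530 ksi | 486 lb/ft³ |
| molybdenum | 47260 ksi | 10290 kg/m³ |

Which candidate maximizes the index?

molybdenum

Normalizing units and computing the index:
  magnesium alloy: E = 45.80 GPa, ρ = 1780 kg/m³
  titanium alloy: E = 108.0 GPa, ρ = 4520 kg/m³
  maraging steel: E = 182.7 GPa, ρ = 7945 kg/m³
  tungsten: E = 409.9 GPa, ρ = 19200 kg/m³
  stainless steel: E = 196.7 GPa, ρ = 7785 kg/m³
  molybdenum: E = 325.8 GPa, ρ = 10290 kg/m³
  molybdenum: M = 31.7 MN·m/kg
  magnesium alloy: M = 25.7 MN·m/kg
  stainless steel: M = 25.3 MN·m/kg
  titanium alloy: M = 23.9 MN·m/kg
  maraging steel: M = 23.0 MN·m/kg
  tungsten: M = 21.3 MN·m/kg
Highest index: molybdenum.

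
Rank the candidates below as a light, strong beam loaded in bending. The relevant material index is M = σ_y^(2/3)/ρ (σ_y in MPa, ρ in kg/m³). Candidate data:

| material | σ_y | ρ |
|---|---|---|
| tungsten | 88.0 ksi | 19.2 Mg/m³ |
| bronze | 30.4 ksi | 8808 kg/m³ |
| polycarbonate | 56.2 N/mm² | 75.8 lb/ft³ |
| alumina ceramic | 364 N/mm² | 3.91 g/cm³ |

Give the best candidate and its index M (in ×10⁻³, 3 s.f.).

Convert each candidate to consistent units, then evaluate M:
  tungsten: σ_y = 606.7 MPa, ρ = 19200 kg/m³
  bronze: σ_y = 209.6 MPa, ρ = 8808 kg/m³
  polycarbonate: σ_y = 56.20 MPa, ρ = 1214 kg/m³
  alumina ceramic: σ_y = 364.0 MPa, ρ = 3910 kg/m³
  alumina ceramic: M = 13.0×10⁻³
  polycarbonate: M = 12.1×10⁻³
  bronze: M = 4.01×10⁻³
  tungsten: M = 3.73×10⁻³
Alumina ceramic has the largest M.

alumina ceramic, M = 13.0×10⁻³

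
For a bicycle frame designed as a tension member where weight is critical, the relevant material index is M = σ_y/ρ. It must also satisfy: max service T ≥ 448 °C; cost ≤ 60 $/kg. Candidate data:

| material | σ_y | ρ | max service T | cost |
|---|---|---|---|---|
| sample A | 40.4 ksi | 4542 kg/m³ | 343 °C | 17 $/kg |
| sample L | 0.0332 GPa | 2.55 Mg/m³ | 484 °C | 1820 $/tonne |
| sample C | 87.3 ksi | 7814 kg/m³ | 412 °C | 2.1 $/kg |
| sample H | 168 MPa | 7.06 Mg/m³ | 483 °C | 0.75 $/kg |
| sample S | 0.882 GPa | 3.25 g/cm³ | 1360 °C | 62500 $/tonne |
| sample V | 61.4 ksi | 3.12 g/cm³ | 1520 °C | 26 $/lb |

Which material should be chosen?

Screen on constraints: max service T ≥ 448 °C; cost ≤ 60 $/kg. Survivors: sample L, sample H, sample V.
Putting every candidate on a common basis:
  sample L: σ_y = 33.20 MPa, ρ = 2550 kg/m³
  sample H: σ_y = 168.0 MPa, ρ = 7060 kg/m³
  sample V: σ_y = 423.3 MPa, ρ = 3120 kg/m³
  sample V: M = 136 kN·m/kg
  sample H: M = 23.8 kN·m/kg
  sample L: M = 13.0 kN·m/kg
The maximum is for sample V.

sample V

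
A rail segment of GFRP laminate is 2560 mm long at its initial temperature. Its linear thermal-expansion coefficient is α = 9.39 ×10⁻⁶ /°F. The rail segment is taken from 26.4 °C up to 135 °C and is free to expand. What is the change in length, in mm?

4.70 mm

Convert α: 9.39×10⁻⁶/°F × (9/5) = 16.9×10⁻⁶/K.
ΔT = 135 − 26.4 = 108.6 K.
ΔL = α·L₀·ΔT = 16.9×10⁻⁶ × 2560 mm × 108.6 K = 4.70 mm.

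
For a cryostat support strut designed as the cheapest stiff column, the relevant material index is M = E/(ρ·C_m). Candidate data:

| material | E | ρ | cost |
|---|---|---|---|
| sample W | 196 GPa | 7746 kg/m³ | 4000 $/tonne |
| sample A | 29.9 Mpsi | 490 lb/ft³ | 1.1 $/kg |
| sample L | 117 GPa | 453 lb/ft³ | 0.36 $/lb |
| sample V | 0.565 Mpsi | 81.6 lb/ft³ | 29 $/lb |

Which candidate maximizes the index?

Convert each candidate to consistent units, then evaluate M:
  sample W: E = 196.0 GPa, ρ = 7746 kg/m³, cost = 4.000 $/kg
  sample A: E = 206.2 GPa, ρ = 7849 kg/m³, cost = 1.100 $/kg
  sample L: E = 117.0 GPa, ρ = 7256 kg/m³, cost = 0.7937 $/kg
  sample V: E = 3.896 GPa, ρ = 1307 kg/m³, cost = 63.93 $/kg
  sample A: M = 23.9 MN·m per $
  sample L: M = 20.3 MN·m per $
  sample W: M = 6.33 MN·m per $
  sample V: M = 0.0466 MN·m per $
Sample A has the largest M.

sample A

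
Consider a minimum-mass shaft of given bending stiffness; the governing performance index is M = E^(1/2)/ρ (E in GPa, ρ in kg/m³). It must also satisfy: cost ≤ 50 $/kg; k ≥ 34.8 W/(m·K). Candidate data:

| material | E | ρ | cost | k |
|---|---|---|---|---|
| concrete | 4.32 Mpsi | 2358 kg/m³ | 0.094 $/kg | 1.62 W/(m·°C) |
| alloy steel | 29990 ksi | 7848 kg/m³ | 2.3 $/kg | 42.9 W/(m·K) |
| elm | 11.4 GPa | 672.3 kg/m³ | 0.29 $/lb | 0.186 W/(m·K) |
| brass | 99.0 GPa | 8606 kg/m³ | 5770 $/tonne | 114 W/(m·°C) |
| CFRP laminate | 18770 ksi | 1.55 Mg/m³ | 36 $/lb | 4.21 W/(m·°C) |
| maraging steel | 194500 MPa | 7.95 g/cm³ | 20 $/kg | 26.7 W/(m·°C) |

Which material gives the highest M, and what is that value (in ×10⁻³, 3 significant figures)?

alloy steel, M = 1.83×10⁻³

Screen on constraints: cost ≤ 50 $/kg; k ≥ 34.8 W/(m·K). Survivors: alloy steel, brass.
After converting to SI:
  alloy steel: E = 206.8 GPa, ρ = 7848 kg/m³
  brass: E = 99.00 GPa, ρ = 8606 kg/m³
  alloy steel: M = 1.83×10⁻³
  brass: M = 1.16×10⁻³
The maximum is for alloy steel.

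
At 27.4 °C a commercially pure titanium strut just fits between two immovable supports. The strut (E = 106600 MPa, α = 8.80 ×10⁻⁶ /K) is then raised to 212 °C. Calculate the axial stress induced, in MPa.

E = 106600 MPa = 106.6 GPa.
ΔT = 184.6 K. Constrained thermal stress σ = E·α·ΔT = 106.6×10³ MPa × 8.80×10⁻⁶ × 184.6 = 173 MPa (compressive).

173 MPa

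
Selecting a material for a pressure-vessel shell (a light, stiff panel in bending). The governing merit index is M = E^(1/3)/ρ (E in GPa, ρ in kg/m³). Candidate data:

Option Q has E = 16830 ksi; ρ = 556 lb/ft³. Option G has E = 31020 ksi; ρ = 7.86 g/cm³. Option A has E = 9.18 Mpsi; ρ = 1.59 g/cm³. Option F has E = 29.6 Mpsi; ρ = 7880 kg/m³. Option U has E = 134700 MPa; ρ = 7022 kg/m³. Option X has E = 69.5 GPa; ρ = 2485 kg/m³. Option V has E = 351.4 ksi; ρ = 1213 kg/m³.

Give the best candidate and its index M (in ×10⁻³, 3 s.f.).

After converting to SI:
  option Q: E = 116.0 GPa, ρ = 8906 kg/m³
  option G: E = 213.9 GPa, ρ = 7860 kg/m³
  option A: E = 63.29 GPa, ρ = 1590 kg/m³
  option F: E = 204.1 GPa, ρ = 7880 kg/m³
  option U: E = 134.7 GPa, ρ = 7022 kg/m³
  option X: E = 69.50 GPa, ρ = 2485 kg/m³
  option V: E = 2.423 GPa, ρ = 1213 kg/m³
  option A: M = 2.51×10⁻³
  option X: M = 1.65×10⁻³
  option V: M = 1.11×10⁻³
  option G: M = 0.761×10⁻³
  option F: M = 0.747×10⁻³
  option U: M = 0.730×10⁻³
  option Q: M = 0.548×10⁻³
The maximum is for option A.

option A, M = 2.51×10⁻³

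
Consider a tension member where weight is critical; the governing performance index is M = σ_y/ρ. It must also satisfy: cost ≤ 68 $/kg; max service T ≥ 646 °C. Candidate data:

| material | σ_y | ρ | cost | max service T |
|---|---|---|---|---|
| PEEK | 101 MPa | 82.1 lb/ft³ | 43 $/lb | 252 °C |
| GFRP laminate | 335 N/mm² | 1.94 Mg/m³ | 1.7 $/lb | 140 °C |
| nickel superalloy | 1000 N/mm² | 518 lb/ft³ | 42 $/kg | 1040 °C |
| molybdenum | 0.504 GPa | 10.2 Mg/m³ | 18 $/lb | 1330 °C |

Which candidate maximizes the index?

nickel superalloy

Screen on constraints: cost ≤ 68 $/kg; max service T ≥ 646 °C. Survivors: nickel superalloy, molybdenum.
After converting to SI:
  nickel superalloy: σ_y = 1000 MPa, ρ = 8298 kg/m³
  molybdenum: σ_y = 504.0 MPa, ρ = 10200 kg/m³
  nickel superalloy: M = 121 kN·m/kg
  molybdenum: M = 49.4 kN·m/kg
Nickel superalloy ranks first.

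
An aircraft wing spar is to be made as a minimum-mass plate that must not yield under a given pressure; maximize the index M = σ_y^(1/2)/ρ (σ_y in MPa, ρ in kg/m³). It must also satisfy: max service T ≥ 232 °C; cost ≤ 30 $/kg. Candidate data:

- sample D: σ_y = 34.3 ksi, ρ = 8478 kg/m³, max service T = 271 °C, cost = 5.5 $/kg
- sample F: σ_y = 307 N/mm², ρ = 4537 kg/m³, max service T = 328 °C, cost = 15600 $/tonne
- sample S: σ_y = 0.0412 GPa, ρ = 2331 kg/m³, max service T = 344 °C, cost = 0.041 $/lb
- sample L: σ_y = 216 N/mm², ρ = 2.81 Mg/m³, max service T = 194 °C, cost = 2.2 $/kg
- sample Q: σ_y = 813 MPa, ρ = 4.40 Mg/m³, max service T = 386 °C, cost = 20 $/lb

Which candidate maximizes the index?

sample F

Screen on constraints: max service T ≥ 232 °C; cost ≤ 30 $/kg. Survivors: sample D, sample F, sample S.
In SI units:
  sample D: σ_y = 236.5 MPa, ρ = 8478 kg/m³
  sample F: σ_y = 307.0 MPa, ρ = 4537 kg/m³
  sample S: σ_y = 41.20 MPa, ρ = 2331 kg/m³
  sample F: M = 3.86×10⁻³
  sample S: M = 2.75×10⁻³
  sample D: M = 1.81×10⁻³
Sample F has the largest M.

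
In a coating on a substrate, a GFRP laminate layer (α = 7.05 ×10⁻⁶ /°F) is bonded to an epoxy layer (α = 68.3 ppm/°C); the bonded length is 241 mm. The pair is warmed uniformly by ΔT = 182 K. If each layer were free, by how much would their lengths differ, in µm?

2440 µm

GFRP laminate: α = 7.05×10⁻⁶/°F × 9/5 = 12.7×10⁻⁶/K.
Δα = |12.7 − 68.3|×10⁻⁶/K = 55.6×10⁻⁶/K.
ΔL_mismatch = Δα·L·ΔT = 55.6×10⁻⁶ × 241.0 mm × 182.0 K = 2440 µm.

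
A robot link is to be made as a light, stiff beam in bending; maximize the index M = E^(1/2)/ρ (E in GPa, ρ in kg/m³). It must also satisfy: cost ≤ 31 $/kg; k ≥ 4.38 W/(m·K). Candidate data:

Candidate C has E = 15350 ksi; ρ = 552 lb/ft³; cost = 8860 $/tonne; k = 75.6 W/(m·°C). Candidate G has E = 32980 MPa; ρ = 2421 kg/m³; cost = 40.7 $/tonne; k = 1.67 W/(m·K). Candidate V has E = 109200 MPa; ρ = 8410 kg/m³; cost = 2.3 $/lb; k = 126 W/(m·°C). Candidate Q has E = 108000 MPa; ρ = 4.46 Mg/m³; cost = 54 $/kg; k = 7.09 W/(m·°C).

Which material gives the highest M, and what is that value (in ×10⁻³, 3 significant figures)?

Screen on constraints: cost ≤ 31 $/kg; k ≥ 4.38 W/(m·K). Survivors: candidate C, candidate V.
In SI units:
  candidate C: E = 105.8 GPa, ρ = 8842 kg/m³
  candidate V: E = 109.2 GPa, ρ = 8410 kg/m³
  candidate V: M = 1.24×10⁻³
  candidate C: M = 1.16×10⁻³
Candidate V ranks first.

candidate V, M = 1.24×10⁻³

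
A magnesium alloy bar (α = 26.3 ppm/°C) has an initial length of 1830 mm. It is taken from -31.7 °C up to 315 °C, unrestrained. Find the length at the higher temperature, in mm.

1846.7 mm

ΔT = 315 − (-31.7) = 346.7 K.
ΔL = α·L₀·ΔT = 26.3×10⁻⁶ × 1830 mm × 346.7 K = 16.7 mm.
L = L₀ + ΔL = 1830 + 16.7 = 1846.7 mm.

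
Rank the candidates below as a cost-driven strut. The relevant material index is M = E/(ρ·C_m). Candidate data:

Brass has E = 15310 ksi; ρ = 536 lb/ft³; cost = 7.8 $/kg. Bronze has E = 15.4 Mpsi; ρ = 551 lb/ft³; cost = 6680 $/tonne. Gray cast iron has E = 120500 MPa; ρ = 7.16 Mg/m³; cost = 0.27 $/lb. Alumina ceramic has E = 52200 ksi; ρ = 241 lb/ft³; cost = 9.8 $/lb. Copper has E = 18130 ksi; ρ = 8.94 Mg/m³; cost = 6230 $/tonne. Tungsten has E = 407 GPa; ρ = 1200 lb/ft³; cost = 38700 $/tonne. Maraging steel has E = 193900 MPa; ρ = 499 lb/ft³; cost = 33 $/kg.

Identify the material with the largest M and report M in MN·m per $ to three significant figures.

Normalizing units and computing the index:
  brass: E = 105.6 GPa, ρ = 8586 kg/m³, cost = 7.800 $/kg
  bronze: E = 106.2 GPa, ρ = 8826 kg/m³, cost = 6.680 $/kg
  gray cast iron: E = 120.5 GPa, ρ = 7160 kg/m³, cost = 0.5952 $/kg
  alumina ceramic: E = 359.9 GPa, ρ = 3860 kg/m³, cost = 21.60 $/kg
  copper: E = 125.0 GPa, ρ = 8940 kg/m³, cost = 6.230 $/kg
  tungsten: E = 407.0 GPa, ρ = 19220 kg/m³, cost = 38.70 $/kg
  maraging steel: E = 193.9 GPa, ρ = 7993 kg/m³, cost = 33.00 $/kg
  gray cast iron: M = 28.3 MN·m per $
  alumina ceramic: M = 4.32 MN·m per $
  copper: M = 2.24 MN·m per $
  bronze: M = 1.80 MN·m per $
  brass: M = 1.58 MN·m per $
  maraging steel: M = 0.735 MN·m per $
  tungsten: M = 0.547 MN·m per $
Gray cast iron ranks first.

gray cast iron, M = 28.3 MN·m per $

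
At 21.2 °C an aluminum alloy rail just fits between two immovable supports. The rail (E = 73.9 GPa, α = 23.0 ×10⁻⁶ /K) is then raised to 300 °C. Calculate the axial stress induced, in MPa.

474 MPa

ΔT = 278.8 K. Constrained thermal stress σ = E·α·ΔT = 73.90×10³ MPa × 23.0×10⁻⁶ × 278.8 = 474 MPa (compressive).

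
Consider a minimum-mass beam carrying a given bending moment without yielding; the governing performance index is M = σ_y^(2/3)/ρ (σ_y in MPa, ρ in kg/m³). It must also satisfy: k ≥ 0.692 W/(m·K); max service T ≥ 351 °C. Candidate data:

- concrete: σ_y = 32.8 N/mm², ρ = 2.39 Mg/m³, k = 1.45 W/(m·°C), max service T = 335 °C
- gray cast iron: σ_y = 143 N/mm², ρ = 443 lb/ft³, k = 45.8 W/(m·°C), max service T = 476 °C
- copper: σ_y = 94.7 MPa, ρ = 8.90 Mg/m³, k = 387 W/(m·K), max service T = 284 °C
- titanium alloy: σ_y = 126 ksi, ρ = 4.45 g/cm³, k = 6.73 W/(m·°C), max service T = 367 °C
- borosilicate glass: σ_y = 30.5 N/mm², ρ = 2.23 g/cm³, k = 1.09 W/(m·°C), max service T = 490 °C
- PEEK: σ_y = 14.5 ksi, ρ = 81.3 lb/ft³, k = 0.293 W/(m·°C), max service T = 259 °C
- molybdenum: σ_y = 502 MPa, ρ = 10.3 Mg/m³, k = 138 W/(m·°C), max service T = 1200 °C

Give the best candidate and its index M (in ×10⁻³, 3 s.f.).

titanium alloy, M = 20.5×10⁻³

Screen on constraints: k ≥ 0.692 W/(m·K); max service T ≥ 351 °C. Survivors: gray cast iron, titanium alloy, borosilicate glass, molybdenum.
Convert each candidate to consistent units, then evaluate M:
  gray cast iron: σ_y = 143.0 MPa, ρ = 7096 kg/m³
  titanium alloy: σ_y = 868.7 MPa, ρ = 4450 kg/m³
  borosilicate glass: σ_y = 30.50 MPa, ρ = 2230 kg/m³
  molybdenum: σ_y = 502.0 MPa, ρ = 10300 kg/m³
  titanium alloy: M = 20.5×10⁻³
  molybdenum: M = 6.13×10⁻³
  borosilicate glass: M = 4.38×10⁻³
  gray cast iron: M = 3.85×10⁻³
Titanium alloy ranks first.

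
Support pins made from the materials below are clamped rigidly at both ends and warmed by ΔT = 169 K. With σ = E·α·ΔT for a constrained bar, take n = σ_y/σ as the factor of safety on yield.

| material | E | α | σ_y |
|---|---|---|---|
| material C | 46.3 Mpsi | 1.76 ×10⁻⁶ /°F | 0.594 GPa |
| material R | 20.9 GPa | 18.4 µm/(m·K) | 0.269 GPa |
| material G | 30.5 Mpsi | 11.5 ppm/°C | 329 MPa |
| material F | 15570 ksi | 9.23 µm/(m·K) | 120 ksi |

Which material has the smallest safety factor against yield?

material G

With everything in SI (GPa, ×10⁻⁶/K, MPa):
  material C: E = 319.2, α = 3.17, σ_y = 594.0 → σ = 171 MPa, n = 3.48
  material R: E = 20.90, α = 18.4, σ_y = 269.0 → σ = 65.0 MPa, n = 4.14
  material G: E = 210.3, α = 11.5, σ_y = 329.0 → σ = 409 MPa, n = 0.805
  material F: E = 107.4, α = 9.23, σ_y = 827.4 → σ = 167 MPa, n = 4.94
Material G has the lowest safety factor, n = 0.805.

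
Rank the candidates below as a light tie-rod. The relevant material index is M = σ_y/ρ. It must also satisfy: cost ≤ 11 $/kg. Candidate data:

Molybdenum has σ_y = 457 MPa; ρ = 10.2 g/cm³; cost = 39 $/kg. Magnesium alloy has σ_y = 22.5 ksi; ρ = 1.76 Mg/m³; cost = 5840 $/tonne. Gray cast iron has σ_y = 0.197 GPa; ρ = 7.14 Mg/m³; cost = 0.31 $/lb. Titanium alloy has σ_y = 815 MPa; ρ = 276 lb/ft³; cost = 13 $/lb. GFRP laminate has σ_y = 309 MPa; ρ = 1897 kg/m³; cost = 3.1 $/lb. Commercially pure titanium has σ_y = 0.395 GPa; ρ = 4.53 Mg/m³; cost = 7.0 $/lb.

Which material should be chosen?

GFRP laminate

Screen on constraints: cost ≤ 11 $/kg. Survivors: magnesium alloy, gray cast iron, GFRP laminate.
Convert each candidate to consistent units, then evaluate M:
  magnesium alloy: σ_y = 155.1 MPa, ρ = 1760 kg/m³
  gray cast iron: σ_y = 197.0 MPa, ρ = 7140 kg/m³
  GFRP laminate: σ_y = 309.0 MPa, ρ = 1897 kg/m³
  GFRP laminate: M = 163 kN·m/kg
  magnesium alloy: M = 88.1 kN·m/kg
  gray cast iron: M = 27.6 kN·m/kg
GFRP laminate has the largest M.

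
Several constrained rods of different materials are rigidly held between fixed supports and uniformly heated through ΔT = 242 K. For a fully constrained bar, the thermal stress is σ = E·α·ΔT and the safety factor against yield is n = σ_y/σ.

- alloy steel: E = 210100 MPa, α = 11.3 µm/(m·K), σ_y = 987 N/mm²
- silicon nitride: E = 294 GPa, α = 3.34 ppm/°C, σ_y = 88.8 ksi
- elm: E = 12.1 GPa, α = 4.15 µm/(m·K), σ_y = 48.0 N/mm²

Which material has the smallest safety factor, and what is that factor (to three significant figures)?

alloy steel, n = 1.72

Per material, after unit conversion:
  alloy steel: E = 210.1, α = 11.3, σ_y = 987.0 → σ = 575 MPa, n = 1.72
  silicon nitride: E = 294.0, α = 3.34, σ_y = 612.3 → σ = 238 MPa, n = 2.58
  elm: E = 12.10, α = 4.15, σ_y = 48.00 → σ = 12.2 MPa, n = 3.95
The minimum is alloy steel at n = 1.72.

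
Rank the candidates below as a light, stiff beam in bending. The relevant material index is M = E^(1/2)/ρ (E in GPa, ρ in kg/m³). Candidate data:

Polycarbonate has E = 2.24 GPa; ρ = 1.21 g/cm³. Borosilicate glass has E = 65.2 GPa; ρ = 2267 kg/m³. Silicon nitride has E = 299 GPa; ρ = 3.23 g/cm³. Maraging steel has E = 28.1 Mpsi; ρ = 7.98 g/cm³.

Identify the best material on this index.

Convert each candidate to consistent units, then evaluate M:
  polycarbonate: E = 2.240 GPa, ρ = 1210 kg/m³
  borosilicate glass: E = 65.20 GPa, ρ = 2267 kg/m³
  silicon nitride: E = 299.0 GPa, ρ = 3230 kg/m³
  maraging steel: E = 193.7 GPa, ρ = 7980 kg/m³
  silicon nitride: M = 5.35×10⁻³
  borosilicate glass: M = 3.56×10⁻³
  maraging steel: M = 1.74×10⁻³
  polycarbonate: M = 1.24×10⁻³
The maximum is for silicon nitride.

silicon nitride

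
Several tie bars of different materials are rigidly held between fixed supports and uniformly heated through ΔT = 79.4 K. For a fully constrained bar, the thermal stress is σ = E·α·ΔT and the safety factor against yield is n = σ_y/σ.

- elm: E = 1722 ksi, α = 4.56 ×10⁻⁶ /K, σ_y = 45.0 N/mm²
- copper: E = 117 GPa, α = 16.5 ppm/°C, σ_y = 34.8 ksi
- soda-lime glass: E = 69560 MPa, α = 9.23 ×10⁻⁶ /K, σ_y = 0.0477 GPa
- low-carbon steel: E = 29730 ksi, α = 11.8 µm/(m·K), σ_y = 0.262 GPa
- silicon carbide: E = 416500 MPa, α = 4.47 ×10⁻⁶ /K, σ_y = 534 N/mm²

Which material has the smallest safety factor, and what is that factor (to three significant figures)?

soda-lime glass, n = 0.936

In consistent units (E in GPa, α in ×10⁻⁶/K, σ_y in MPa):
  elm: E = 11.87, α = 4.56, σ_y = 45.00 → σ = 4.30 MPa, n = 10.5
  copper: E = 117.0, α = 16.5, σ_y = 239.9 → σ = 153 MPa, n = 1.57
  soda-lime glass: E = 69.56, α = 9.23, σ_y = 47.70 → σ = 51.0 MPa, n = 0.936
  low-carbon steel: E = 205.0, α = 11.8, σ_y = 262.0 → σ = 192 MPa, n = 1.36
  silicon carbide: E = 416.5, α = 4.47, σ_y = 534.0 → σ = 148 MPa, n = 3.61
The minimum is soda-lime glass at n = 0.936.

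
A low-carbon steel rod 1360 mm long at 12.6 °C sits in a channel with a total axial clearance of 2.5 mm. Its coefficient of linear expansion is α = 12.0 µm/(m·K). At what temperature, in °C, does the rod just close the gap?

α·L₀·ΔT = 2.5 mm ⇒ ΔT = 2.5 / (12.0×10⁻⁶ × 1360.0) = 153.2 K.
T = 12.6 + 153.2 = 165.8 °C.

166 °C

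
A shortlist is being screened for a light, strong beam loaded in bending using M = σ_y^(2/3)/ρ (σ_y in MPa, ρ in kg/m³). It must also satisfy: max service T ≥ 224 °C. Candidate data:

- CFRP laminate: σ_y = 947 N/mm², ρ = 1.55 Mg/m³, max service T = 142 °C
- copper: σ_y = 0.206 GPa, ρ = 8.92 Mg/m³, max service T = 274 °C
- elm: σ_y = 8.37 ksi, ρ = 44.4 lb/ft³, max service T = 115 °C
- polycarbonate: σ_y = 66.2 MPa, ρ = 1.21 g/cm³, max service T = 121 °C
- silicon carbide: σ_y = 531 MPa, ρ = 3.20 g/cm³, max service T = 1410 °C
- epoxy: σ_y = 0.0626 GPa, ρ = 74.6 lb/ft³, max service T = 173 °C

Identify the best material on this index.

silicon carbide

Screen on constraints: max service T ≥ 224 °C. Survivors: copper, silicon carbide.
Convert each candidate to consistent units, then evaluate M:
  copper: σ_y = 206.0 MPa, ρ = 8920 kg/m³
  silicon carbide: σ_y = 531.0 MPa, ρ = 3200 kg/m³
  silicon carbide: M = 20.5×10⁻³
  copper: M = 3.91×10⁻³
Silicon carbide ranks first.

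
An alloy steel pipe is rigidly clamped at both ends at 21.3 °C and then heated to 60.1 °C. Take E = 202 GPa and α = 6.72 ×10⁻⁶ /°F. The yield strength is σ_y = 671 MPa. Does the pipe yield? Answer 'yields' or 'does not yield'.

α = 6.72×10⁻⁶/°F × 9/5 = 12.1×10⁻⁶/K.
ΔT = 38.80 K. Constrained thermal stress σ = E·α·ΔT = 202.0×10³ MPa × 12.1×10⁻⁶ × 38.80 = 94.8 MPa (compressive).
Compare to σ_y = 671 MPa: σ < σ_y, so it does not yield.

does not yield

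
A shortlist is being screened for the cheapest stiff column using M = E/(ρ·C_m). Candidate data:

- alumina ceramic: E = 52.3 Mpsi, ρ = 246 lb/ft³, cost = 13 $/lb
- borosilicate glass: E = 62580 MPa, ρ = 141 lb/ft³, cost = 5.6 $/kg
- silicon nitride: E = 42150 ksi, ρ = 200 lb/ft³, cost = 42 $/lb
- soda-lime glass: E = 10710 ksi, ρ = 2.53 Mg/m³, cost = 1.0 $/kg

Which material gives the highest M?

soda-lime glass

In SI units:
  alumina ceramic: E = 360.6 GPa, ρ = 3941 kg/m³, cost = 28.66 $/kg
  borosilicate glass: E = 62.58 GPa, ρ = 2259 kg/m³, cost = 5.600 $/kg
  silicon nitride: E = 290.6 GPa, ρ = 3204 kg/m³, cost = 92.59 $/kg
  soda-lime glass: E = 73.84 GPa, ρ = 2530 kg/m³, cost = 1.000 $/kg
  soda-lime glass: M = 29.2 MN·m per $
  borosilicate glass: M = 4.95 MN·m per $
  alumina ceramic: M = 3.19 MN·m per $
  silicon nitride: M = 0.980 MN·m per $
Highest index: soda-lime glass.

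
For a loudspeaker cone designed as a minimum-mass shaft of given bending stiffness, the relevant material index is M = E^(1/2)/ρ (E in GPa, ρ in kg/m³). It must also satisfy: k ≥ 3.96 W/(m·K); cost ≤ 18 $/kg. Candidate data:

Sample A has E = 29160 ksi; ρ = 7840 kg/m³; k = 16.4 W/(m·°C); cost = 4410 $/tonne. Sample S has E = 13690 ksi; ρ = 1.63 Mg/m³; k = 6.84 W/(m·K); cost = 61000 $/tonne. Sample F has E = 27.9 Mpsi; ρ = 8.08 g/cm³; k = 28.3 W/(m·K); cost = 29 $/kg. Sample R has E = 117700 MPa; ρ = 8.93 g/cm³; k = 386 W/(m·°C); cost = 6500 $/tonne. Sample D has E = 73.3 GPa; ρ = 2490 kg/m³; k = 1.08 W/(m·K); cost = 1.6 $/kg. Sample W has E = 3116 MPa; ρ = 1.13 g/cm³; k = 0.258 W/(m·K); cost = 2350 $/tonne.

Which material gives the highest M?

sample A

Screen on constraints: k ≥ 3.96 W/(m·K); cost ≤ 18 $/kg. Survivors: sample A, sample R.
After converting to SI:
  sample A: E = 201.1 GPa, ρ = 7840 kg/m³
  sample R: E = 117.7 GPa, ρ = 8930 kg/m³
  sample A: M = 1.81×10⁻³
  sample R: M = 1.21×10⁻³
Sample A has the largest M.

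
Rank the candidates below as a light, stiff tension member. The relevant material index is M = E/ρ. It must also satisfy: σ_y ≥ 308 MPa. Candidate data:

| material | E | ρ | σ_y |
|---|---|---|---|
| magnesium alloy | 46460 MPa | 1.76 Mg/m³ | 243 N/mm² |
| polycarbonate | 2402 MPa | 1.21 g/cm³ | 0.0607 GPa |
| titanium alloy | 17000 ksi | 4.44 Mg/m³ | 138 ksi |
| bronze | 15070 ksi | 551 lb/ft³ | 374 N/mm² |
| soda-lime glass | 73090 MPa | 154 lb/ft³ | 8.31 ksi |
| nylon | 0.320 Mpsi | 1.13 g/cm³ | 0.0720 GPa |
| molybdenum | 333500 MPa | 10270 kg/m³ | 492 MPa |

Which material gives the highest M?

Screen on constraints: σ_y ≥ 308 MPa. Survivors: titanium alloy, bronze, molybdenum.
In SI units:
  titanium alloy: E = 117.2 GPa, ρ = 4440 kg/m³
  bronze: E = 103.9 GPa, ρ = 8826 kg/m³
  molybdenum: E = 333.5 GPa, ρ = 10270 kg/m³
  molybdenum: M = 32.5 MN·m/kg
  titanium alloy: M = 26.4 MN·m/kg
  bronze: M = 11.8 MN·m/kg
Highest index: molybdenum.

molybdenum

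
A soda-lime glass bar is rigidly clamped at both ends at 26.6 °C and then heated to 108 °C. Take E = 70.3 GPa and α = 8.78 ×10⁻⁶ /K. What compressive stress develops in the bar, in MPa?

ΔT = 81.40 K. Constrained thermal stress σ = E·α·ΔT = 70.30×10³ MPa × 8.78×10⁻⁶ × 81.40 = 50.2 MPa (compressive).

50.2 MPa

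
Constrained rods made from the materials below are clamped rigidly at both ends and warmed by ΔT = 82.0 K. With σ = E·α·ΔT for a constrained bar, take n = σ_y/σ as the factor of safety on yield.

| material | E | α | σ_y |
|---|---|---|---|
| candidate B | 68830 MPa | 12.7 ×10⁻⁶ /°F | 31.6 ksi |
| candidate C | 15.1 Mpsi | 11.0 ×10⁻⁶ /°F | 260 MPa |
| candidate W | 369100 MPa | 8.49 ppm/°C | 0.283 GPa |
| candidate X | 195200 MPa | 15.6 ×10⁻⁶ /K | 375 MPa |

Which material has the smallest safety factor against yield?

candidate W

Per material, after unit conversion:
  candidate B: E = 68.83, α = 22.9, σ_y = 217.9 → σ = 129 MPa, n = 1.69
  candidate C: E = 104.1, α = 19.8, σ_y = 260.0 → σ = 169 MPa, n = 1.54
  candidate W: E = 369.1, α = 8.49, σ_y = 283.0 → σ = 257 MPa, n = 1.10
  candidate X: E = 195.2, α = 15.6, σ_y = 375.0 → σ = 250 MPa, n = 1.50
Candidate W has the lowest safety factor, n = 1.10.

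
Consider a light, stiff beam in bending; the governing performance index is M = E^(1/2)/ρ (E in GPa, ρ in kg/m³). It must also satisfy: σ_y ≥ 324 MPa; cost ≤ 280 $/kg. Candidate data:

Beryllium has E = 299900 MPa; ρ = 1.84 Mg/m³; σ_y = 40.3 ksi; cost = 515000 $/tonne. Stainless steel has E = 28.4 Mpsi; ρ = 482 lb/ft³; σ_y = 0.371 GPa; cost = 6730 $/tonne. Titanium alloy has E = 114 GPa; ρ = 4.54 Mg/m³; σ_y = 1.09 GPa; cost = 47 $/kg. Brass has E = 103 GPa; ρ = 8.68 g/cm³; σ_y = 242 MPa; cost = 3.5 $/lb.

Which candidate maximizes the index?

titanium alloy

Screen on constraints: σ_y ≥ 324 MPa; cost ≤ 280 $/kg. Survivors: stainless steel, titanium alloy.
After converting to SI:
  stainless steel: E = 195.8 GPa, ρ = 7721 kg/m³
  titanium alloy: E = 114.0 GPa, ρ = 4540 kg/m³
  titanium alloy: M = 2.35×10⁻³
  stainless steel: M = 1.81×10⁻³
Highest index: titanium alloy.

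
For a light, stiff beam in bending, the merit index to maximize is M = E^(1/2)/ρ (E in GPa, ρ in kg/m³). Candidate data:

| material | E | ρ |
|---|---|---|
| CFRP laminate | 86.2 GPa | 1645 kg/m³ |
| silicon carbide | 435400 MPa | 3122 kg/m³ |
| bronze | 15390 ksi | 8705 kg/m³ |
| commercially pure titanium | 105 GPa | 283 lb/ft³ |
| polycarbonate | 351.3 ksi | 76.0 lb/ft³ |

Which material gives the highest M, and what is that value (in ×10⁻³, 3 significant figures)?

silicon carbide, M = 6.68×10⁻³

Putting every candidate on a common basis:
  CFRP laminate: E = 86.20 GPa, ρ = 1645 kg/m³
  silicon carbide: E = 435.4 GPa, ρ = 3122 kg/m³
  bronze: E = 106.1 GPa, ρ = 8705 kg/m³
  commercially pure titanium: E = 105.0 GPa, ρ = 4533 kg/m³
  polycarbonate: E = 2.422 GPa, ρ = 1217 kg/m³
  silicon carbide: M = 6.68×10⁻³
  CFRP laminate: M = 5.64×10⁻³
  commercially pure titanium: M = 2.26×10⁻³
  polycarbonate: M = 1.28×10⁻³
  bronze: M = 1.18×10⁻³
The maximum is for silicon carbide.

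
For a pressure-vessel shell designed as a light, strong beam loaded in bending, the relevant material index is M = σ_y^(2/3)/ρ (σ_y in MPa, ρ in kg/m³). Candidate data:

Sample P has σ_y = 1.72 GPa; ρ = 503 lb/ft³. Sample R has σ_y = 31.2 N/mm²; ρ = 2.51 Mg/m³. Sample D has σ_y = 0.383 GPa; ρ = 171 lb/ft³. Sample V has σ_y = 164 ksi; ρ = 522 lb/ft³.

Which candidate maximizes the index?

In SI units:
  sample P: σ_y = 1720 MPa, ρ = 8057 kg/m³
  sample R: σ_y = 31.20 MPa, ρ = 2510 kg/m³
  sample D: σ_y = 383.0 MPa, ρ = 2739 kg/m³
  sample V: σ_y = 1131 MPa, ρ = 8362 kg/m³
  sample D: M = 19.3×10⁻³
  sample P: M = 17.8×10⁻³
  sample V: M = 13.0×10⁻³
  sample R: M = 3.95×10⁻³
The maximum is for sample D.

sample D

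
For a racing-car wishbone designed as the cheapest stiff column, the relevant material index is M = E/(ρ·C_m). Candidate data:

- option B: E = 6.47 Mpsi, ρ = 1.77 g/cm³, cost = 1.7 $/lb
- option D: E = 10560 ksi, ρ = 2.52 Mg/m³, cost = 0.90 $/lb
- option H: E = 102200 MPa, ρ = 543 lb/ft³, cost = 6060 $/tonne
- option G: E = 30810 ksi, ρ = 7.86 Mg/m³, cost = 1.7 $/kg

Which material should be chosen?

option G

Putting every candidate on a common basis:
  option B: E = 44.61 GPa, ρ = 1770 kg/m³, cost = 3.748 $/kg
  option D: E = 72.81 GPa, ρ = 2520 kg/m³, cost = 1.984 $/kg
  option H: E = 102.2 GPa, ρ = 8698 kg/m³, cost = 6.060 $/kg
  option G: E = 212.4 GPa, ρ = 7860 kg/m³, cost = 1.700 $/kg
  option G: M = 15.9 MN·m per $
  option D: M = 14.6 MN·m per $
  option B: M = 6.72 MN·m per $
  option H: M = 1.94 MN·m per $
Option G ranks first.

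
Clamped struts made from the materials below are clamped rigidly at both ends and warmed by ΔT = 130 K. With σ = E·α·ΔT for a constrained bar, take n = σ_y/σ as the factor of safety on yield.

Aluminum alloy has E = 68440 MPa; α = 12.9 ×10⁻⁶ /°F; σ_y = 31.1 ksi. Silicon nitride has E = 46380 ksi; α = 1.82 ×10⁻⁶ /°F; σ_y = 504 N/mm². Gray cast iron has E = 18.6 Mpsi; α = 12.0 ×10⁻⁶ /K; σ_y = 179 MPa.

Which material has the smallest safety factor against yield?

With everything in SI (GPa, ×10⁻⁶/K, MPa):
  aluminum alloy: E = 68.44, α = 23.2, σ_y = 214.4 → σ = 207 MPa, n = 1.04
  silicon nitride: E = 319.8, α = 3.28, σ_y = 504.0 → σ = 136 MPa, n = 3.70
  gray cast iron: E = 128.2, α = 12.0, σ_y = 179.0 → σ = 200 MPa, n = 0.895
The minimum is gray cast iron at n = 0.895.

gray cast iron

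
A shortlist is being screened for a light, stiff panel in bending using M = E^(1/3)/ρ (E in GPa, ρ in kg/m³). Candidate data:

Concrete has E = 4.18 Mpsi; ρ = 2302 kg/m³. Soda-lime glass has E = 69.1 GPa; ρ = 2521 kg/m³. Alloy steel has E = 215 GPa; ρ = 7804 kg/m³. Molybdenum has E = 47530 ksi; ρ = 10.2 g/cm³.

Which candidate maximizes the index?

soda-lime glass

Normalizing units and computing the index:
  concrete: E = 28.82 GPa, ρ = 2302 kg/m³
  soda-lime glass: E = 69.10 GPa, ρ = 2521 kg/m³
  alloy steel: E = 215.0 GPa, ρ = 7804 kg/m³
  molybdenum: E = 327.7 GPa, ρ = 10200 kg/m³
  soda-lime glass: M = 1.63×10⁻³
  concrete: M = 1.33×10⁻³
  alloy steel: M = 0.768×10⁻³
  molybdenum: M = 0.676×10⁻³
The maximum is for soda-lime glass.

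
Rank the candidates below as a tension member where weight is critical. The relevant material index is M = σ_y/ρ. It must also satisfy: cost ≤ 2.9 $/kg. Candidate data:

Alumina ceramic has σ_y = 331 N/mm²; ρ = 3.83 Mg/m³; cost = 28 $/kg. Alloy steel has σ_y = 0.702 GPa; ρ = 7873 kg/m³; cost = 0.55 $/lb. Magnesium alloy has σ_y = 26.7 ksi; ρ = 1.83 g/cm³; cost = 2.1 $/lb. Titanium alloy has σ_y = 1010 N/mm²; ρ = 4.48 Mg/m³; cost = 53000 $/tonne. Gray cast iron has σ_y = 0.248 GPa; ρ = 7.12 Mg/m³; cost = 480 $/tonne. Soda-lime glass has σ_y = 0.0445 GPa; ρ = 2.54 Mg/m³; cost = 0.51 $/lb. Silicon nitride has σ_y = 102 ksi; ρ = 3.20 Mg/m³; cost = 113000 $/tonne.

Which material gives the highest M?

alloy steel

Screen on constraints: cost ≤ 2.9 $/kg. Survivors: alloy steel, gray cast iron, soda-lime glass.
After converting to SI:
  alloy steel: σ_y = 702.0 MPa, ρ = 7873 kg/m³
  gray cast iron: σ_y = 248.0 MPa, ρ = 7120 kg/m³
  soda-lime glass: σ_y = 44.50 MPa, ρ = 2540 kg/m³
  alloy steel: M = 89.2 kN·m/kg
  gray cast iron: M = 34.8 kN·m/kg
  soda-lime glass: M = 17.5 kN·m/kg
Alloy steel ranks first.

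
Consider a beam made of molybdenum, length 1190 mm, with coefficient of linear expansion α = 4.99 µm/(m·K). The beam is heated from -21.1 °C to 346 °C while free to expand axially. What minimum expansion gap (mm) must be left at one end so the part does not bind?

2.18 mm

ΔT = 346 − (-21.1) = 367.1 K.
ΔL = α·L₀·ΔT = 4.99×10⁻⁶ × 1190 mm × 367.1 K = 2.18 mm.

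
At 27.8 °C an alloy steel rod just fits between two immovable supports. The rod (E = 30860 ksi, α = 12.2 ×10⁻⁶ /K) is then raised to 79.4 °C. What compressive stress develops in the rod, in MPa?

134 MPa

E = 30860 ksi = 212.8 GPa.
ΔT = 51.60 K. Constrained thermal stress σ = E·α·ΔT = 212.8×10³ MPa × 12.2×10⁻⁶ × 51.60 = 134 MPa (compressive).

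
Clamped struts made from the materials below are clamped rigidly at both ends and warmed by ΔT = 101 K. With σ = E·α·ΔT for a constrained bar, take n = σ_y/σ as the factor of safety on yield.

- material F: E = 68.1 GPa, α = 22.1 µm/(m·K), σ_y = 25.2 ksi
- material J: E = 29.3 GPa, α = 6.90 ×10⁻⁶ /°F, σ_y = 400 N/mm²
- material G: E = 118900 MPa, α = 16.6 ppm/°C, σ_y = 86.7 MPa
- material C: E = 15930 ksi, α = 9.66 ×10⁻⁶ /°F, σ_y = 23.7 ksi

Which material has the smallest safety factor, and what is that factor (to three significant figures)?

material G, n = 0.435

In consistent units (E in GPa, α in ×10⁻⁶/K, σ_y in MPa):
  material F: E = 68.10, α = 22.1, σ_y = 173.7 → σ = 152 MPa, n = 1.14
  material J: E = 29.30, α = 12.4, σ_y = 400.0 → σ = 36.8 MPa, n = 10.9
  material G: E = 118.9, α = 16.6, σ_y = 86.70 → σ = 199 MPa, n = 0.435
  material C: E = 109.8, α = 17.4, σ_y = 163.4 → σ = 193 MPa, n = 0.847
The minimum is material G at n = 0.435.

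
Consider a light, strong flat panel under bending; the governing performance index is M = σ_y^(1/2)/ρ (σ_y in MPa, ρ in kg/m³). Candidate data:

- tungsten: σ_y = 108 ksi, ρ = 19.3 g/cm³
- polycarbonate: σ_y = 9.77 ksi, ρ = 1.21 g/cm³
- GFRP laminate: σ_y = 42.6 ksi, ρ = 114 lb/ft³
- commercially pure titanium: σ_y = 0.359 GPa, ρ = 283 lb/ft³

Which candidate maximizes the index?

Putting every candidate on a common basis:
  tungsten: σ_y = 744.6 MPa, ρ = 19300 kg/m³
  polycarbonate: σ_y = 67.36 MPa, ρ = 1210 kg/m³
  GFRP laminate: σ_y = 293.7 MPa, ρ = 1826 kg/m³
  commercially pure titanium: σ_y = 359.0 MPa, ρ = 4533 kg/m³
  GFRP laminate: M = 9.39×10⁻³
  polycarbonate: M = 6.78×10⁻³
  commercially pure titanium: M = 4.18×10⁻³
  tungsten: M = 1.41×10⁻³
The maximum is for GFRP laminate.

GFRP laminate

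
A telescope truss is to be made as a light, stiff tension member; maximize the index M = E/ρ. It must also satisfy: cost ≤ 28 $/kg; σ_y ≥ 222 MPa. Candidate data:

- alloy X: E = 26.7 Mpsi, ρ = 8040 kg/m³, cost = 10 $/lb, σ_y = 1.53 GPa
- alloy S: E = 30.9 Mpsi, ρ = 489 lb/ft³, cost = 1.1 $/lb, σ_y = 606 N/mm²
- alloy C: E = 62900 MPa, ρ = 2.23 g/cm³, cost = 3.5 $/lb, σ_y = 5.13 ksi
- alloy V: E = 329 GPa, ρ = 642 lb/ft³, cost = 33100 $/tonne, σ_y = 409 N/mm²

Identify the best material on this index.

Screen on constraints: cost ≤ 28 $/kg; σ_y ≥ 222 MPa. Survivors: alloy X, alloy S.
Putting every candidate on a common basis:
  alloy X: E = 184.1 GPa, ρ = 8040 kg/m³
  alloy S: E = 213.0 GPa, ρ = 7833 kg/m³
  alloy S: M = 27.2 MN·m/kg
  alloy X: M = 22.9 MN·m/kg
Alloy S ranks first.

alloy S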